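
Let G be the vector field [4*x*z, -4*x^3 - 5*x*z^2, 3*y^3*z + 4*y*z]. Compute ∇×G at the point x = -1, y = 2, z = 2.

(60, -4, -32)

(∇×G)₁ = ∂G₃/∂y − ∂G₂/∂z = 10*x*z + 9*y^2*z + 4*z
(∇×G)₂ = ∂G₁/∂z − ∂G₃/∂x = 4*x
(∇×G)₃ = ∂G₂/∂x − ∂G₁/∂y = -12*x^2 - 5*z^2
∇×G = (10*x*z + 9*y^2*z + 4*z, 4*x, -12*x^2 - 5*z^2)
At (-1, 2, 2): (60, -4, -32).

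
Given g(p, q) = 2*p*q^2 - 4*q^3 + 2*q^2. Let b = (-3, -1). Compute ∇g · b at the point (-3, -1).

-2

∂g/∂p = 2*q^2
∂g/∂q = 4*p*q - 12*q^2 + 4*q
∇g at (-3, -1) = (2, -4)
∇g · b = (2)(-3) + (-4)(-1) = -2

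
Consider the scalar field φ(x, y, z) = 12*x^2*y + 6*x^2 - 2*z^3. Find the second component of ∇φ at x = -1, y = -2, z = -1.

12

(∇φ)_2 = ∂φ/∂y = 12*x^2
At (-1, -2, -1): 12.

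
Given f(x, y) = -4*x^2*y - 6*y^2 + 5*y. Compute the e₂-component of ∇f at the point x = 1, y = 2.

(∇f)_2 = ∂f/∂y = -4*x^2 - 12*y + 5
At (1, 2): -23.

-23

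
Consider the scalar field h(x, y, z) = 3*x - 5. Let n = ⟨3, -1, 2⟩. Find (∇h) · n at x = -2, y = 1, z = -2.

∂h/∂x = 3
∂h/∂y = 0
∂h/∂z = 0
∇h at (-2, 1, -2) = (3, 0, 0)
∇h · n = (3)(3) + (0)(-1) + (0)(2) = 9

9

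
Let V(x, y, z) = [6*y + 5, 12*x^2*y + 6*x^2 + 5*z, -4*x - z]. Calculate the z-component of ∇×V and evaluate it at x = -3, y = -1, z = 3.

(∇×V)_3 = ∂V₂/∂x − ∂V₁/∂y
= 24*x*y + 12*x − (6)
= 24*x*y + 12*x - 6
At (-3, -1, 3): 30.

30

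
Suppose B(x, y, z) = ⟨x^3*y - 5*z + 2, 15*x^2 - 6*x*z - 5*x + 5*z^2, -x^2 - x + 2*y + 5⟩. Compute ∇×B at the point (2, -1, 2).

(-6, 0, 35)

(∇×B)₁ = ∂B₃/∂y − ∂B₂/∂z = 6*x - 10*z + 2
(∇×B)₂ = ∂B₁/∂z − ∂B₃/∂x = 2*x - 4
(∇×B)₃ = ∂B₂/∂x − ∂B₁/∂y = -x^3 + 30*x - 6*z - 5
∇×B = (6*x - 10*z + 2, 2*x - 4, -x^3 + 30*x - 6*z - 5)
At (2, -1, 2): (-6, 0, 35).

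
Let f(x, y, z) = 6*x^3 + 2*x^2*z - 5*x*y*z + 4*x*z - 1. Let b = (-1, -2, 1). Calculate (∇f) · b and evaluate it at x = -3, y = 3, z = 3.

∂f/∂x = 18*x^2 + 4*x*z - 5*y*z + 4*z
∂f/∂y = -5*x*z
∂f/∂z = 2*x^2 - 5*x*y + 4*x
∇f at (-3, 3, 3) = (93, 45, 51)
∇f · b = (93)(-1) + (45)(-2) + (51)(1) = -132

-132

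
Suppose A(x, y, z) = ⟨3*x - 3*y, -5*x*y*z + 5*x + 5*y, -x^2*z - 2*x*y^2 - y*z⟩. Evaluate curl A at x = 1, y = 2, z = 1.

(∇×A)₁ = ∂A₃/∂y − ∂A₂/∂z = x*y - z
(∇×A)₂ = ∂A₁/∂z − ∂A₃/∂x = 2*x*z + 2*y^2
(∇×A)₃ = ∂A₂/∂x − ∂A₁/∂y = -5*y*z + 8
∇×A = (x*y - z, 2*x*z + 2*y^2, -5*y*z + 8)
At (1, 2, 1): (1, 10, -2).

(1, 10, -2)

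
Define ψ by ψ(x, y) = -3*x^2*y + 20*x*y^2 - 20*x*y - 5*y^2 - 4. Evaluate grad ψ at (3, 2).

(4, 133)

∂ψ/∂x = -6*x*y + 20*y^2 - 20*y
∂ψ/∂y = -3*x^2 + 40*x*y - 20*x - 10*y
∇ψ = (-6*x*y + 20*y^2 - 20*y, -3*x^2 + 40*x*y - 20*x - 10*y)
At (3, 2): (4, 133).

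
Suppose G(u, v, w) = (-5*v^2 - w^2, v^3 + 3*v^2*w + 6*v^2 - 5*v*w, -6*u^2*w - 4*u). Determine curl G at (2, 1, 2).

(2, 48, 10)

(∇×G)₁ = ∂G₃/∂v − ∂G₂/∂w = -3*v^2 + 5*v
(∇×G)₂ = ∂G₁/∂w − ∂G₃/∂u = 12*u*w - 2*w + 4
(∇×G)₃ = ∂G₂/∂u − ∂G₁/∂v = 10*v
∇×G = (-3*v^2 + 5*v, 12*u*w - 2*w + 4, 10*v)
At (2, 1, 2): (2, 48, 10).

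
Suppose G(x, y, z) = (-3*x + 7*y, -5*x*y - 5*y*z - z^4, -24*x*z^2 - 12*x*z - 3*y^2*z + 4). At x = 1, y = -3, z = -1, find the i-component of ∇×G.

(∇×G)_1 = ∂G₃/∂y − ∂G₂/∂z
= -6*y*z − (-5*y - 4*z^3)
= -6*y*z + 5*y + 4*z^3
At (1, -3, -1): -37.

-37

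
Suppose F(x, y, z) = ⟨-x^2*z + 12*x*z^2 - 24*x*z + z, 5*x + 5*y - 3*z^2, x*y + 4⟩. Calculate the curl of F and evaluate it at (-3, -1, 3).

(15, -151, 5)

(∇×F)₁ = ∂F₃/∂y − ∂F₂/∂z = x + 6*z
(∇×F)₂ = ∂F₁/∂z − ∂F₃/∂x = -x^2 + 24*x*z - 24*x - y + 1
(∇×F)₃ = ∂F₂/∂x − ∂F₁/∂y = 5
∇×F = (x + 6*z, -x^2 + 24*x*z - 24*x - y + 1, 5)
At (-3, -1, 3): (15, -151, 5).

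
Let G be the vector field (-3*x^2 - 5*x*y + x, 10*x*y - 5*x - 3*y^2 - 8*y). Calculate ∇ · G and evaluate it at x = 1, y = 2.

-25

∂G₁/∂x = -6*x - 5*y + 1
∂G₂/∂y = 10*x - 6*y - 8
∇·G = 4*x - 11*y - 7
At (1, 2): -25.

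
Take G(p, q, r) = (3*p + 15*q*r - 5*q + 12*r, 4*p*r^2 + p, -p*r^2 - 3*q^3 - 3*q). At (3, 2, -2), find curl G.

(9, 46, 52)

(∇×G)₁ = ∂G₃/∂q − ∂G₂/∂r = -8*p*r - 9*q^2 - 3
(∇×G)₂ = ∂G₁/∂r − ∂G₃/∂p = 15*q + r^2 + 12
(∇×G)₃ = ∂G₂/∂p − ∂G₁/∂q = 4*r^2 - 15*r + 6
∇×G = (-8*p*r - 9*q^2 - 3, 15*q + r^2 + 12, 4*r^2 - 15*r + 6)
At (3, 2, -2): (9, 46, 52).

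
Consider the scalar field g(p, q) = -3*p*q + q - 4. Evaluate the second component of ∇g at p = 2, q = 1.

(∇g)_2 = ∂g/∂q = -3*p + 1
At (2, 1): -5.

-5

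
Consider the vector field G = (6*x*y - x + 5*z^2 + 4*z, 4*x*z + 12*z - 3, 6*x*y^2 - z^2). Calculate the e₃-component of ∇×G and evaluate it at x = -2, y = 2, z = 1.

(∇×G)_3 = ∂G₂/∂x − ∂G₁/∂y
= 4*z − (6*x)
= -6*x + 4*z
At (-2, 2, 1): 16.

16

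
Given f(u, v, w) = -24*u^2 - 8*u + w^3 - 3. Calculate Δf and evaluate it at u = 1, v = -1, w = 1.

∂²f/∂u² = -48
∂²f/∂v² = 0
∂²f/∂w² = 6*w
∇²f = 6*w - 48
At (1, -1, 1): -42.

-42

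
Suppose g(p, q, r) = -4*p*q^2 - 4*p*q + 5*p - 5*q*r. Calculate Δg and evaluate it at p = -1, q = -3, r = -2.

∂²g/∂p² = 0
∂²g/∂q² = -8*p
∂²g/∂r² = 0
∇²g = -8*p
At (-1, -3, -2): 8.

8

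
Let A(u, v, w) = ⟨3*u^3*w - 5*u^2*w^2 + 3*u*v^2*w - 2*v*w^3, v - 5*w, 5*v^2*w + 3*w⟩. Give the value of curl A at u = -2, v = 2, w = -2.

(∇×A)₁ = ∂A₃/∂v − ∂A₂/∂w = 10*v*w + 5
(∇×A)₂ = ∂A₁/∂w − ∂A₃/∂u = 3*u^3 - 10*u^2*w + 3*u*v^2 - 6*v*w^2
(∇×A)₃ = ∂A₂/∂u − ∂A₁/∂v = -6*u*v*w + 2*w^3
∇×A = (10*v*w + 5, 3*u^3 - 10*u^2*w + 3*u*v^2 - 6*v*w^2, -6*u*v*w + 2*w^3)
At (-2, 2, -2): (-35, -16, -64).

(-35, -16, -64)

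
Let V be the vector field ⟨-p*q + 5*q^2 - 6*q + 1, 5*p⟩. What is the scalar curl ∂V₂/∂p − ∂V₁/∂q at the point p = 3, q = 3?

∂V₂/∂p = 5
∂V₁/∂q = -p + 10*q - 6
Scalar curl = p - 10*q + 11
At (3, 3): -16.

-16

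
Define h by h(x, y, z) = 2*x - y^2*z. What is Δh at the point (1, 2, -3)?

6

∂²h/∂x² = 0
∂²h/∂y² = -2*z
∂²h/∂z² = 0
∇²h = -2*z
At (1, 2, -3): 6.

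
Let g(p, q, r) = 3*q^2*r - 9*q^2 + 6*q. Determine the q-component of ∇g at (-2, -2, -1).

54

(∇g)_2 = ∂g/∂q = 6*q*r - 18*q + 6
At (-2, -2, -1): 54.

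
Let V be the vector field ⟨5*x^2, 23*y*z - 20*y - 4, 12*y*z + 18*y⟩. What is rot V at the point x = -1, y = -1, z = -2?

(17, 0, 0)

(∇×V)₁ = ∂V₃/∂y − ∂V₂/∂z = -23*y + 12*z + 18
(∇×V)₂ = ∂V₁/∂z − ∂V₃/∂x = 0
(∇×V)₃ = ∂V₂/∂x − ∂V₁/∂y = 0
∇×V = (-23*y + 12*z + 18, 0, 0)
At (-1, -1, -2): (17, 0, 0).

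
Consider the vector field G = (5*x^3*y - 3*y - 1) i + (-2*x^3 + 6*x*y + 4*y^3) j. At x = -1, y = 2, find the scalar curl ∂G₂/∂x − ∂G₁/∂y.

14

∂G₂/∂x = -6*x^2 + 6*y
∂G₁/∂y = 5*x^3 - 3
Scalar curl = -5*x^3 - 6*x^2 + 6*y + 3
At (-1, 2): 14.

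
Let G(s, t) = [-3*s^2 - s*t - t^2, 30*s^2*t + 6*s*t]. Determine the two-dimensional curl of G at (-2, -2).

222

∂G₂/∂s = 60*s*t + 6*t
∂G₁/∂t = -s - 2*t
Scalar curl = 60*s*t + s + 8*t
At (-2, -2): 222.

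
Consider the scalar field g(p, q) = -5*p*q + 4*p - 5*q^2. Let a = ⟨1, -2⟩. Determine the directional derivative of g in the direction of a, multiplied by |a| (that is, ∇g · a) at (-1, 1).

9

∂g/∂p = -5*q + 4
∂g/∂q = -5*p - 10*q
∇g at (-1, 1) = (-1, -5)
∇g · a = (-1)(1) + (-5)(-2) = 9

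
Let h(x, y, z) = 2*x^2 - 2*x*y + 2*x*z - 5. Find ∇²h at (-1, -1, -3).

∂²h/∂x² = 4
∂²h/∂y² = 0
∂²h/∂z² = 0
∇²h = 4
At (-1, -1, -3): 4.

4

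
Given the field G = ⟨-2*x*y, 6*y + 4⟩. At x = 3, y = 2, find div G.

∂G₁/∂x = -2*y
∂G₂/∂y = 6
∇·G = -2*y + 6
At (3, 2): 2.

2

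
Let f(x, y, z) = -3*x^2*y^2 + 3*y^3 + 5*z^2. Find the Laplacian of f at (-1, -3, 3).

-104

∂²f/∂x² = -6*y^2
∂²f/∂y² = 6*(-x^2 + 3*y)
∂²f/∂z² = 10
∇²f = -6*x^2 - 6*y^2 + 18*y + 10
At (-1, -3, 3): -104.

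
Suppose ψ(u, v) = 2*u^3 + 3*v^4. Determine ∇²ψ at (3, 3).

∂²ψ/∂u² = 12*u
∂²ψ/∂v² = 36*v^2
∇²ψ = 12*u + 36*v^2
At (3, 3): 360.

360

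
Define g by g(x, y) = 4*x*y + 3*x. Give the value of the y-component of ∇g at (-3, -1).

(∇g)_2 = ∂g/∂y = 4*x
At (-3, -1): -12.

-12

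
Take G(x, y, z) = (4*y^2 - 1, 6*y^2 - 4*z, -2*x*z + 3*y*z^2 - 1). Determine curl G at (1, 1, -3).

(31, -6, -8)

(∇×G)₁ = ∂G₃/∂y − ∂G₂/∂z = 3*z^2 + 4
(∇×G)₂ = ∂G₁/∂z − ∂G₃/∂x = 2*z
(∇×G)₃ = ∂G₂/∂x − ∂G₁/∂y = -8*y
∇×G = (3*z^2 + 4, 2*z, -8*y)
At (1, 1, -3): (31, -6, -8).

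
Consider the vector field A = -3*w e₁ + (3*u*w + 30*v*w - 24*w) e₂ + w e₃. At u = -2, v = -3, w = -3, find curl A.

(∇×A)₁ = ∂A₃/∂v − ∂A₂/∂w = -3*u - 30*v + 24
(∇×A)₂ = ∂A₁/∂w − ∂A₃/∂u = -3
(∇×A)₃ = ∂A₂/∂u − ∂A₁/∂v = 3*w
∇×A = (-3*u - 30*v + 24, -3, 3*w)
At (-2, -3, -3): (120, -3, -9).

(120, -3, -9)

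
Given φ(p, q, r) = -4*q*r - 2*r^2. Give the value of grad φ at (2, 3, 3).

(0, -12, -24)

∂φ/∂p = 0
∂φ/∂q = -4*r
∂φ/∂r = -4*q - 4*r
∇φ = (0, -4*r, -4*q - 4*r)
At (2, 3, 3): (0, -12, -24).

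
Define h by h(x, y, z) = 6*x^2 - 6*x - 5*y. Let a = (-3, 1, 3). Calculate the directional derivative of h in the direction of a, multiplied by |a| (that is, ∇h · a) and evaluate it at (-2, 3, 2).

85

∂h/∂x = 12*x - 6
∂h/∂y = -5
∂h/∂z = 0
∇h at (-2, 3, 2) = (-30, -5, 0)
∇h · a = (-30)(-3) + (-5)(1) + (0)(3) = 85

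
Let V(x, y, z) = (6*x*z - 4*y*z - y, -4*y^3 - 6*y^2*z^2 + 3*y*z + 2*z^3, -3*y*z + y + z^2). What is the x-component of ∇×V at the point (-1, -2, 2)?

(∇×V)_1 = ∂V₃/∂y − ∂V₂/∂z
= -3*z + 1 − (-12*y^2*z + 3*y + 6*z^2)
= 12*y^2*z - 3*y - 6*z^2 - 3*z + 1
At (-1, -2, 2): 73.

73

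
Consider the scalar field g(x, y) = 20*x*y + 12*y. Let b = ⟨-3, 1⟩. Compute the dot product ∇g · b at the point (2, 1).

-8

∂g/∂x = 20*y
∂g/∂y = 20*x + 12
∇g at (2, 1) = (20, 52)
∇g · b = (20)(-3) + (52)(1) = -8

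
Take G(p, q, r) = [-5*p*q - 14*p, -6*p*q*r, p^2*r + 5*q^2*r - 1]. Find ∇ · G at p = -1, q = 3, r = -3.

∂G₁/∂p = -5*q - 14
∂G₂/∂q = -6*p*r
∂G₃/∂r = p^2 + 5*q^2
∇·G = p^2 - 6*p*r + 5*q^2 - 5*q - 14
At (-1, 3, -3): -1.

-1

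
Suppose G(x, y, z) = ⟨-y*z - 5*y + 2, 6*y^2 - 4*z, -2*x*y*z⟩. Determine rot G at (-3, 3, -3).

(-14, -21, 2)

(∇×G)₁ = ∂G₃/∂y − ∂G₂/∂z = -2*x*z + 4
(∇×G)₂ = ∂G₁/∂z − ∂G₃/∂x = 2*y*z - y
(∇×G)₃ = ∂G₂/∂x − ∂G₁/∂y = z + 5
∇×G = (-2*x*z + 4, 2*y*z - y, z + 5)
At (-3, 3, -3): (-14, -21, 2).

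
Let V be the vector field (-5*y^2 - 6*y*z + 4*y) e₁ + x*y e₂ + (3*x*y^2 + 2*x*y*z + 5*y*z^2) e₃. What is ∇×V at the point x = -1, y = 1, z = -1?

(1, -7, 1)

(∇×V)₁ = ∂V₃/∂y − ∂V₂/∂z = 6*x*y + 2*x*z + 5*z^2
(∇×V)₂ = ∂V₁/∂z − ∂V₃/∂x = -3*y^2 - 2*y*z - 6*y
(∇×V)₃ = ∂V₂/∂x − ∂V₁/∂y = 11*y + 6*z - 4
∇×V = (6*x*y + 2*x*z + 5*z^2, -3*y^2 - 2*y*z - 6*y, 11*y + 6*z - 4)
At (-1, 1, -1): (1, -7, 1).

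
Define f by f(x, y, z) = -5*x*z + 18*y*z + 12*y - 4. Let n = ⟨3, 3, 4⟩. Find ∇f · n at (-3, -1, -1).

∂f/∂x = -5*z
∂f/∂y = 18*z + 12
∂f/∂z = -5*x + 18*y
∇f at (-3, -1, -1) = (5, -6, -3)
∇f · n = (5)(3) + (-6)(3) + (-3)(4) = -15

-15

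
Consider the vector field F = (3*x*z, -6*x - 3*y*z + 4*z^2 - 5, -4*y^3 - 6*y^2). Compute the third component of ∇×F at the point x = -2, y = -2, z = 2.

-6

(∇×F)_3 = ∂F₂/∂x − ∂F₁/∂y
= -6 − (0)
= -6
At (-2, -2, 2): -6.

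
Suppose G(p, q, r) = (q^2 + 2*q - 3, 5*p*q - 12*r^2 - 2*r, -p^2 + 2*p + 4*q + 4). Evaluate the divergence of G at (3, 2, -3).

15

∂G₁/∂p = 0
∂G₂/∂q = 5*p
∂G₃/∂r = 0
∇·G = 5*p
At (3, 2, -3): 15.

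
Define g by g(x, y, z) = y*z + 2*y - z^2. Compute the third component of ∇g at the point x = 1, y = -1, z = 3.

-7

(∇g)_3 = ∂g/∂z = y - 2*z
At (1, -1, 3): -7.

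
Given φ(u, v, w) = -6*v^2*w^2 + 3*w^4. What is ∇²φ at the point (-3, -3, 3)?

108

∂²φ/∂u² = 0
∂²φ/∂v² = -12*w^2
∂²φ/∂w² = 12*(-v^2 + 3*w^2)
∇²φ = -12*v^2 + 24*w^2
At (-3, -3, 3): 108.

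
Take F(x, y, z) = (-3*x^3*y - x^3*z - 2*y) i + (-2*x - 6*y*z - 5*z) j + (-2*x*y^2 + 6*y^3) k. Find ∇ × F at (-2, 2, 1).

(∇×F)₁ = ∂F₃/∂y − ∂F₂/∂z = -4*x*y + 18*y^2 + 6*y + 5
(∇×F)₂ = ∂F₁/∂z − ∂F₃/∂x = -x^3 + 2*y^2
(∇×F)₃ = ∂F₂/∂x − ∂F₁/∂y = 3*x^3
∇×F = (-4*x*y + 18*y^2 + 6*y + 5, -x^3 + 2*y^2, 3*x^3)
At (-2, 2, 1): (105, 16, -24).

(105, 16, -24)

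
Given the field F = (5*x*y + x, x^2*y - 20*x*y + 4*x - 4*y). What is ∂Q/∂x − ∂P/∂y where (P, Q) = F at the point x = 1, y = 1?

-19

∂F₂/∂x = 2*x*y - 20*y + 4
∂F₁/∂y = 5*x
Scalar curl = 2*x*y - 5*x - 20*y + 4
At (1, 1): -19.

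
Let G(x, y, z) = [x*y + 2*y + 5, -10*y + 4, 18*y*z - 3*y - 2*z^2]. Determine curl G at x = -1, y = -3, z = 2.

(∇×G)₁ = ∂G₃/∂y − ∂G₂/∂z = 18*z - 3
(∇×G)₂ = ∂G₁/∂z − ∂G₃/∂x = 0
(∇×G)₃ = ∂G₂/∂x − ∂G₁/∂y = -x - 2
∇×G = (18*z - 3, 0, -x - 2)
At (-1, -3, 2): (33, 0, -1).

(33, 0, -1)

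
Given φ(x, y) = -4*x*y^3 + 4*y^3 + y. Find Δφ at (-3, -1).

-96

∂²φ/∂x² = 0
∂²φ/∂y² = 24*y*(-x + 1)
∇²φ = -24*x*y + 24*y
At (-3, -1): -96.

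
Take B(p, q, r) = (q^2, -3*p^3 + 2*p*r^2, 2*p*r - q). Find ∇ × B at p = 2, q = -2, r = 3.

(∇×B)₁ = ∂B₃/∂q − ∂B₂/∂r = -4*p*r - 1
(∇×B)₂ = ∂B₁/∂r − ∂B₃/∂p = -2*r
(∇×B)₃ = ∂B₂/∂p − ∂B₁/∂q = -9*p^2 - 2*q + 2*r^2
∇×B = (-4*p*r - 1, -2*r, -9*p^2 - 2*q + 2*r^2)
At (2, -2, 3): (-25, -6, -14).

(-25, -6, -14)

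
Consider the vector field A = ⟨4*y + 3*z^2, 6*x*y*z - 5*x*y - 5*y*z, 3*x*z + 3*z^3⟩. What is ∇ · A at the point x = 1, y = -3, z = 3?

∂A₁/∂x = 0
∂A₂/∂y = 6*x*z - 5*x - 5*z
∂A₃/∂z = 3*x + 9*z^2
∇·A = 6*x*z - 2*x + 9*z^2 - 5*z
At (1, -3, 3): 82.

82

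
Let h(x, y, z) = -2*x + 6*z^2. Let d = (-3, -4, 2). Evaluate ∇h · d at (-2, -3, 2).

∂h/∂x = -2
∂h/∂y = 0
∂h/∂z = 12*z
∇h at (-2, -3, 2) = (-2, 0, 24)
∇h · d = (-2)(-3) + (0)(-4) + (24)(2) = 54

54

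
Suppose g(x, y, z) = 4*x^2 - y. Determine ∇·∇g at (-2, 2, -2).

8

∂²g/∂x² = 8
∂²g/∂y² = 0
∂²g/∂z² = 0
∇²g = 8
At (-2, 2, -2): 8.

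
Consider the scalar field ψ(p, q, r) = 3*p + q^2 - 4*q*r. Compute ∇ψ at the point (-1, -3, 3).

∂ψ/∂p = 3
∂ψ/∂q = 2*q - 4*r
∂ψ/∂r = -4*q
∇ψ = (3, 2*q - 4*r, -4*q)
At (-1, -3, 3): (3, -18, 12).

(3, -18, 12)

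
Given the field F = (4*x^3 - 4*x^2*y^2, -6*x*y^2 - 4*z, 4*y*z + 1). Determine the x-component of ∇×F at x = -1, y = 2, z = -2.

(∇×F)_1 = ∂F₃/∂y − ∂F₂/∂z
= 4*z − (-4)
= 4*z + 4
At (-1, 2, -2): -4.

-4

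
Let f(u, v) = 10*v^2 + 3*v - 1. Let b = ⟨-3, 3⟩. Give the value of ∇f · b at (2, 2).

129

∂f/∂u = 0
∂f/∂v = 20*v + 3
∇f at (2, 2) = (0, 43)
∇f · b = (0)(-3) + (43)(3) = 129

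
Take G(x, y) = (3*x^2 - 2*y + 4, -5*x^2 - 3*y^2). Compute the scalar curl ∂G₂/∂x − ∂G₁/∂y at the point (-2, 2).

∂G₂/∂x = -10*x
∂G₁/∂y = -2
Scalar curl = -10*x + 2
At (-2, 2): 22.

22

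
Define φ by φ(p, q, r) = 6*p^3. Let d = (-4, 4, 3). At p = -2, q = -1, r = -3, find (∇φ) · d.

∂φ/∂p = 18*p^2
∂φ/∂q = 0
∂φ/∂r = 0
∇φ at (-2, -1, -3) = (72, 0, 0)
∇φ · d = (72)(-4) + (0)(4) + (0)(3) = -288

-288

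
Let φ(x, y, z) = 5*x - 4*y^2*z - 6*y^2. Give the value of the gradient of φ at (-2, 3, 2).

∂φ/∂x = 5
∂φ/∂y = -8*y*z - 12*y
∂φ/∂z = -4*y^2
∇φ = (5, -8*y*z - 12*y, -4*y^2)
At (-2, 3, 2): (5, -84, -36).

(5, -84, -36)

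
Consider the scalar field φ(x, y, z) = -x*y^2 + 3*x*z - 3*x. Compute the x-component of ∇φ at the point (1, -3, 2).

-6

(∇φ)_1 = ∂φ/∂x = -y^2 + 3*z - 3
At (1, -3, 2): -6.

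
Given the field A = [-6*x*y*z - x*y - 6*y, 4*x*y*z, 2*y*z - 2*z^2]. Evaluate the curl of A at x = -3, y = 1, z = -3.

(∇×A)₁ = ∂A₃/∂y − ∂A₂/∂z = -4*x*y + 2*z
(∇×A)₂ = ∂A₁/∂z − ∂A₃/∂x = -6*x*y
(∇×A)₃ = ∂A₂/∂x − ∂A₁/∂y = 6*x*z + x + 4*y*z + 6
∇×A = (-4*x*y + 2*z, -6*x*y, 6*x*z + x + 4*y*z + 6)
At (-3, 1, -3): (6, 18, 45).

(6, 18, 45)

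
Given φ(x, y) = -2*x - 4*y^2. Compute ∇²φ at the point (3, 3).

-8

∂²φ/∂x² = 0
∂²φ/∂y² = -8
∇²φ = -8
At (3, 3): -8.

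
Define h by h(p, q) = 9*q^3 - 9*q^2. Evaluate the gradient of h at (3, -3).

∂h/∂p = 0
∂h/∂q = 27*q^2 - 18*q
∇h = (0, 27*q^2 - 18*q)
At (3, -3): (0, 297).

(0, 297)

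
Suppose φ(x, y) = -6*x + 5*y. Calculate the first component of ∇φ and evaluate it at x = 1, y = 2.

(∇φ)_1 = ∂φ/∂x = -6
At (1, 2): -6.

-6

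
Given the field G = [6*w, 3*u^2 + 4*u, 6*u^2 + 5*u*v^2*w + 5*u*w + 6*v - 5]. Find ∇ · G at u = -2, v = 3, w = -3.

∂G₁/∂u = 0
∂G₂/∂v = 0
∂G₃/∂w = 5*u*v^2 + 5*u
∇·G = 5*u*v^2 + 5*u
At (-2, 3, -3): -100.

-100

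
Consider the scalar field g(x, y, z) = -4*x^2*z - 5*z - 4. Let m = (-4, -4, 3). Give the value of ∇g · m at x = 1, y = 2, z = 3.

69

∂g/∂x = -8*x*z
∂g/∂y = 0
∂g/∂z = -4*x^2 - 5
∇g at (1, 2, 3) = (-24, 0, -9)
∇g · m = (-24)(-4) + (0)(-4) + (-9)(3) = 69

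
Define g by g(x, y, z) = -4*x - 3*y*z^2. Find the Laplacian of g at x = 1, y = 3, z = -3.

∂²g/∂x² = 0
∂²g/∂y² = 0
∂²g/∂z² = -6*y
∇²g = -6*y
At (1, 3, -3): -18.

-18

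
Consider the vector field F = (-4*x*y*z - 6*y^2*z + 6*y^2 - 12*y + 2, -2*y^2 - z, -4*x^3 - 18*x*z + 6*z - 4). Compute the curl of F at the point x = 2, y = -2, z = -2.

(∇×F)₁ = ∂F₃/∂y − ∂F₂/∂z = 1
(∇×F)₂ = ∂F₁/∂z − ∂F₃/∂x = 12*x^2 - 4*x*y - 6*y^2 + 18*z
(∇×F)₃ = ∂F₂/∂x − ∂F₁/∂y = 4*x*z + 12*y*z - 12*y + 12
∇×F = (1, 12*x^2 - 4*x*y - 6*y^2 + 18*z, 4*x*z + 12*y*z - 12*y + 12)
At (2, -2, -2): (1, 4, 68).

(1, 4, 68)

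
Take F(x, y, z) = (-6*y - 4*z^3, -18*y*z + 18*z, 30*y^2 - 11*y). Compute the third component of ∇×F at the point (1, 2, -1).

6

(∇×F)_3 = ∂F₂/∂x − ∂F₁/∂y
= 0 − (-6)
= 6
At (1, 2, -1): 6.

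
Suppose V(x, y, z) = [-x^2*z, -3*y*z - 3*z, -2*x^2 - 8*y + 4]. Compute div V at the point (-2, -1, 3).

∂V₁/∂x = -2*x*z
∂V₂/∂y = -3*z
∂V₃/∂z = 0
∇·V = -2*x*z - 3*z
At (-2, -1, 3): 3.

3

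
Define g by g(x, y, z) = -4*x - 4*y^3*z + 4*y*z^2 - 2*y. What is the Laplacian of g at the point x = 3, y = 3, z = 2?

-120

∂²g/∂x² = 0
∂²g/∂y² = -24*y*z
∂²g/∂z² = 8*y
∇²g = -24*y*z + 8*y
At (3, 3, 2): -120.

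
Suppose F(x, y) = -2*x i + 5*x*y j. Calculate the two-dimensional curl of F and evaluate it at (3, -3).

∂F₂/∂x = 5*y
∂F₁/∂y = 0
Scalar curl = 5*y
At (3, -3): -15.

-15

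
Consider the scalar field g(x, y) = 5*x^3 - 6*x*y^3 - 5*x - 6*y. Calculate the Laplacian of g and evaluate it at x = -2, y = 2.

84

∂²g/∂x² = 30*x
∂²g/∂y² = -36*x*y
∇²g = -36*x*y + 30*x
At (-2, 2): 84.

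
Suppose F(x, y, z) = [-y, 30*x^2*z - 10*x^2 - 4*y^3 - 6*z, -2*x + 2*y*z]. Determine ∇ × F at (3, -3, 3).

(-258, 2, 481)

(∇×F)₁ = ∂F₃/∂y − ∂F₂/∂z = -30*x^2 + 2*z + 6
(∇×F)₂ = ∂F₁/∂z − ∂F₃/∂x = 2
(∇×F)₃ = ∂F₂/∂x − ∂F₁/∂y = 60*x*z - 20*x + 1
∇×F = (-30*x^2 + 2*z + 6, 2, 60*x*z - 20*x + 1)
At (3, -3, 3): (-258, 2, 481).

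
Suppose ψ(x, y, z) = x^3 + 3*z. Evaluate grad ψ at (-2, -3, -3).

(12, 0, 3)

∂ψ/∂x = 3*x^2
∂ψ/∂y = 0
∂ψ/∂z = 3
∇ψ = (3*x^2, 0, 3)
At (-2, -3, -3): (12, 0, 3).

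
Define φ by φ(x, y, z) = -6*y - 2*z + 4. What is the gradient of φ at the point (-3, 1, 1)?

(0, -6, -2)

∂φ/∂x = 0
∂φ/∂y = -6
∂φ/∂z = -2
∇φ = (0, -6, -2)
At (-3, 1, 1): (0, -6, -2).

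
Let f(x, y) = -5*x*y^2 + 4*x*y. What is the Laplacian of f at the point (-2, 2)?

20

∂²f/∂x² = 0
∂²f/∂y² = -10*x
∇²f = -10*x
At (-2, 2): 20.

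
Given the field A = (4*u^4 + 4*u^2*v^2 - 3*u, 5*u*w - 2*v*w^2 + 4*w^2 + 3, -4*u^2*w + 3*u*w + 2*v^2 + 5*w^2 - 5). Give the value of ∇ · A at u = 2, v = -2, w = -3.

∂A₁/∂u = 16*u^3 + 8*u*v^2 - 3
∂A₂/∂v = -2*w^2
∂A₃/∂w = -4*u^2 + 3*u + 10*w
∇·A = 16*u^3 - 4*u^2 + 8*u*v^2 + 3*u - 2*w^2 + 10*w - 3
At (2, -2, -3): 131.

131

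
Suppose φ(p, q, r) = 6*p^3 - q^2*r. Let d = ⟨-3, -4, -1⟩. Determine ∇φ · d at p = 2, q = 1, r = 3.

-191

∂φ/∂p = 18*p^2
∂φ/∂q = -2*q*r
∂φ/∂r = -q^2
∇φ at (2, 1, 3) = (72, -6, -1)
∇φ · d = (72)(-3) + (-6)(-4) + (-1)(-1) = -191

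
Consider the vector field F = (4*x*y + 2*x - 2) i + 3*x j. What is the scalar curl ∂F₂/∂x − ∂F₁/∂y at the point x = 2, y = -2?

∂F₂/∂x = 3
∂F₁/∂y = 4*x
Scalar curl = -4*x + 3
At (2, -2): -5.

-5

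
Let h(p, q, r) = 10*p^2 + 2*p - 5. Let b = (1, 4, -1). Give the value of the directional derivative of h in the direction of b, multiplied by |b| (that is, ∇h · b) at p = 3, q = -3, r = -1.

∂h/∂p = 20*p + 2
∂h/∂q = 0
∂h/∂r = 0
∇h at (3, -3, -1) = (62, 0, 0)
∇h · b = (62)(1) + (0)(4) + (0)(-1) = 62

62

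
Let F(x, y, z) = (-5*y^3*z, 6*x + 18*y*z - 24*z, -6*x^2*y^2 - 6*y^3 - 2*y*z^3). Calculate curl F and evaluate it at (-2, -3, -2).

(∇×F)₁ = ∂F₃/∂y − ∂F₂/∂z = -12*x^2*y - 18*y^2 - 18*y - 2*z^3 + 24
(∇×F)₂ = ∂F₁/∂z − ∂F₃/∂x = 12*x*y^2 - 5*y^3
(∇×F)₃ = ∂F₂/∂x − ∂F₁/∂y = 15*y^2*z + 6
∇×F = (-12*x^2*y - 18*y^2 - 18*y - 2*z^3 + 24, 12*x*y^2 - 5*y^3, 15*y^2*z + 6)
At (-2, -3, -2): (76, -81, -264).

(76, -81, -264)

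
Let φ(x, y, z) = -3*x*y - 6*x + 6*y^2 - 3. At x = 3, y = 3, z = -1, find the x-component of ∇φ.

-15

(∇φ)_1 = ∂φ/∂x = -3*y - 6
At (3, 3, -1): -15.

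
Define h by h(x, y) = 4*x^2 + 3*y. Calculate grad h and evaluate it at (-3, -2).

∂h/∂x = 8*x
∂h/∂y = 3
∇h = (8*x, 3)
At (-3, -2): (-24, 3).

(-24, 3)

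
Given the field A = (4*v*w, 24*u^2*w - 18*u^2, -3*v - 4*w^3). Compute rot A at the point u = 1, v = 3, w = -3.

(-27, 12, -168)

(∇×A)₁ = ∂A₃/∂v − ∂A₂/∂w = -24*u^2 - 3
(∇×A)₂ = ∂A₁/∂w − ∂A₃/∂u = 4*v
(∇×A)₃ = ∂A₂/∂u − ∂A₁/∂v = 48*u*w - 36*u - 4*w
∇×A = (-24*u^2 - 3, 4*v, 48*u*w - 36*u - 4*w)
At (1, 3, -3): (-27, 12, -168).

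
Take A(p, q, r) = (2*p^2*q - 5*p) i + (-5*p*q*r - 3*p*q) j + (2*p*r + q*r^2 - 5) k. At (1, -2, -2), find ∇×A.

(∇×A)₁ = ∂A₃/∂q − ∂A₂/∂r = 5*p*q + r^2
(∇×A)₂ = ∂A₁/∂r − ∂A₃/∂p = -2*r
(∇×A)₃ = ∂A₂/∂p − ∂A₁/∂q = -2*p^2 - 5*q*r - 3*q
∇×A = (5*p*q + r^2, -2*r, -2*p^2 - 5*q*r - 3*q)
At (1, -2, -2): (-6, 4, -16).

(-6, 4, -16)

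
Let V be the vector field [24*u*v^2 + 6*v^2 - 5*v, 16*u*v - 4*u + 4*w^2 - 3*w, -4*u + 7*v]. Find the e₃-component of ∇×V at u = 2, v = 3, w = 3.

(∇×V)_3 = ∂V₂/∂u − ∂V₁/∂v
= 16*v - 4 − (48*u*v + 12*v - 5)
= -48*u*v + 4*v + 1
At (2, 3, 3): -275.

-275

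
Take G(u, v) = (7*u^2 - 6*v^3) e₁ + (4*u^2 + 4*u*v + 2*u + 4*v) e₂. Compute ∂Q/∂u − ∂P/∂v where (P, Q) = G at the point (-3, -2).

∂G₂/∂u = 8*u + 4*v + 2
∂G₁/∂v = -18*v^2
Scalar curl = 8*u + 18*v^2 + 4*v + 2
At (-3, -2): 42.

42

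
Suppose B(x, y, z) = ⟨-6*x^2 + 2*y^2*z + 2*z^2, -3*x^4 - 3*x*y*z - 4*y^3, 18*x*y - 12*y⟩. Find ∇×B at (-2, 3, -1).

(∇×B)₁ = ∂B₃/∂y − ∂B₂/∂z = 3*x*y + 18*x - 12
(∇×B)₂ = ∂B₁/∂z − ∂B₃/∂x = 2*y^2 - 18*y + 4*z
(∇×B)₃ = ∂B₂/∂x − ∂B₁/∂y = -12*x^3 - 7*y*z
∇×B = (3*x*y + 18*x - 12, 2*y^2 - 18*y + 4*z, -12*x^3 - 7*y*z)
At (-2, 3, -1): (-66, -40, 117).

(-66, -40, 117)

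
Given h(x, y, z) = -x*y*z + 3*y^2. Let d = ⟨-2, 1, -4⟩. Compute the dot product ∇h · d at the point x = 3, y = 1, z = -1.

19

∂h/∂x = -y*z
∂h/∂y = -x*z + 6*y
∂h/∂z = -x*y
∇h at (3, 1, -1) = (1, 9, -3)
∇h · d = (1)(-2) + (9)(1) + (-3)(-4) = 19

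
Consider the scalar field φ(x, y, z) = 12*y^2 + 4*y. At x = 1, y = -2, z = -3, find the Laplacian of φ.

24

∂²φ/∂x² = 0
∂²φ/∂y² = 24
∂²φ/∂z² = 0
∇²φ = 24
At (1, -2, -3): 24.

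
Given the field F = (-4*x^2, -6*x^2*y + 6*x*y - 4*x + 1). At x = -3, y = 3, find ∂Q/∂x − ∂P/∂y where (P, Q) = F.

122

∂F₂/∂x = -12*x*y + 6*y - 4
∂F₁/∂y = 0
Scalar curl = -12*x*y + 6*y - 4
At (-3, 3): 122.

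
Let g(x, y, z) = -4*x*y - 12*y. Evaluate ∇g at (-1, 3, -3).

∂g/∂x = -4*y
∂g/∂y = -4*x - 12
∂g/∂z = 0
∇g = (-4*y, -4*x - 12, 0)
At (-1, 3, -3): (-12, -8, 0).

(-12, -8, 0)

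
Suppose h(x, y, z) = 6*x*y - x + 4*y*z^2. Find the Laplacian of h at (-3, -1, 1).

-8

∂²h/∂x² = 0
∂²h/∂y² = 0
∂²h/∂z² = 8*y
∇²h = 8*y
At (-3, -1, 1): -8.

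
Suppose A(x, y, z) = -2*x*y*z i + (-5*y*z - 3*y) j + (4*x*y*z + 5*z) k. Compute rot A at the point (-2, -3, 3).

(-39, 24, -12)

(∇×A)₁ = ∂A₃/∂y − ∂A₂/∂z = 4*x*z + 5*y
(∇×A)₂ = ∂A₁/∂z − ∂A₃/∂x = -2*x*y - 4*y*z
(∇×A)₃ = ∂A₂/∂x − ∂A₁/∂y = 2*x*z
∇×A = (4*x*z + 5*y, -2*x*y - 4*y*z, 2*x*z)
At (-2, -3, 3): (-39, 24, -12).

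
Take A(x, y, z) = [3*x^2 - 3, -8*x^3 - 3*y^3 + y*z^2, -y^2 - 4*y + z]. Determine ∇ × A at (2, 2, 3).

(∇×A)₁ = ∂A₃/∂y − ∂A₂/∂z = -2*y*z - 2*y - 4
(∇×A)₂ = ∂A₁/∂z − ∂A₃/∂x = 0
(∇×A)₃ = ∂A₂/∂x − ∂A₁/∂y = -24*x^2
∇×A = (-2*y*z - 2*y - 4, 0, -24*x^2)
At (2, 2, 3): (-20, 0, -96).

(-20, 0, -96)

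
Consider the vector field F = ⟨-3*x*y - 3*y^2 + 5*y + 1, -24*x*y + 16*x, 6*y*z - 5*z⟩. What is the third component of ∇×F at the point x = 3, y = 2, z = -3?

(∇×F)_3 = ∂F₂/∂x − ∂F₁/∂y
= -24*y + 16 − (-3*x - 6*y + 5)
= 3*x - 18*y + 11
At (3, 2, -3): -16.

-16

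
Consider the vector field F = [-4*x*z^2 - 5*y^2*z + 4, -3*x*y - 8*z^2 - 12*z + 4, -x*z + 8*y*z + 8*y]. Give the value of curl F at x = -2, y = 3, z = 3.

(92, 6, 81)

(∇×F)₁ = ∂F₃/∂y − ∂F₂/∂z = 24*z + 20
(∇×F)₂ = ∂F₁/∂z − ∂F₃/∂x = -8*x*z - 5*y^2 + z
(∇×F)₃ = ∂F₂/∂x − ∂F₁/∂y = 10*y*z - 3*y
∇×F = (24*z + 20, -8*x*z - 5*y^2 + z, 10*y*z - 3*y)
At (-2, 3, 3): (92, 6, 81).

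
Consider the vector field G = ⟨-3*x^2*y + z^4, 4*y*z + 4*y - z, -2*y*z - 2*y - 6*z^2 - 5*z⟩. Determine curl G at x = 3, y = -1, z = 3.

(-3, 108, 27)

(∇×G)₁ = ∂G₃/∂y − ∂G₂/∂z = -4*y - 2*z - 1
(∇×G)₂ = ∂G₁/∂z − ∂G₃/∂x = 4*z^3
(∇×G)₃ = ∂G₂/∂x − ∂G₁/∂y = 3*x^2
∇×G = (-4*y - 2*z - 1, 4*z^3, 3*x^2)
At (3, -1, 3): (-3, 108, 27).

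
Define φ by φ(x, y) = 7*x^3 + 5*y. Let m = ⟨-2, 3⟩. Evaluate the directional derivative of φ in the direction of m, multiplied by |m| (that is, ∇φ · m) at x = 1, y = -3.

∂φ/∂x = 21*x^2
∂φ/∂y = 5
∇φ at (1, -3) = (21, 5)
∇φ · m = (21)(-2) + (5)(3) = -27

-27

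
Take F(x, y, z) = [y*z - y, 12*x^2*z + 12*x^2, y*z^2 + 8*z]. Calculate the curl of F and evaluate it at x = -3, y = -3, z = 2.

(∇×F)₁ = ∂F₃/∂y − ∂F₂/∂z = -12*x^2 + z^2
(∇×F)₂ = ∂F₁/∂z − ∂F₃/∂x = y
(∇×F)₃ = ∂F₂/∂x − ∂F₁/∂y = 24*x*z + 24*x - z + 1
∇×F = (-12*x^2 + z^2, y, 24*x*z + 24*x - z + 1)
At (-3, -3, 2): (-104, -3, -217).

(-104, -3, -217)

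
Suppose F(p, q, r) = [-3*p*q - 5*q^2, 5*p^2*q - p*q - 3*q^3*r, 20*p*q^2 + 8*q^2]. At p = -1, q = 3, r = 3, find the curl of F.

(∇×F)₁ = ∂F₃/∂q − ∂F₂/∂r = 40*p*q + 3*q^3 + 16*q
(∇×F)₂ = ∂F₁/∂r − ∂F₃/∂p = -20*q^2
(∇×F)₃ = ∂F₂/∂p − ∂F₁/∂q = 10*p*q + 3*p + 9*q
∇×F = (40*p*q + 3*q^3 + 16*q, -20*q^2, 10*p*q + 3*p + 9*q)
At (-1, 3, 3): (9, -180, -6).

(9, -180, -6)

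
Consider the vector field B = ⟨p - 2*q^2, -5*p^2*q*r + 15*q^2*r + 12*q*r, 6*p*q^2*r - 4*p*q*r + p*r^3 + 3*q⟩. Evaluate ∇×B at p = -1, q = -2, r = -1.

(∇×B)₁ = ∂B₃/∂q − ∂B₂/∂r = 5*p^2*q + 12*p*q*r - 4*p*r - 15*q^2 - 12*q + 3
(∇×B)₂ = ∂B₁/∂r − ∂B₃/∂p = -6*q^2*r + 4*q*r - r^3
(∇×B)₃ = ∂B₂/∂p − ∂B₁/∂q = -10*p*q*r + 4*q
∇×B = (5*p^2*q + 12*p*q*r - 4*p*r - 15*q^2 - 12*q + 3, -6*q^2*r + 4*q*r - r^3, -10*p*q*r + 4*q)
At (-1, -2, -1): (-71, 33, 12).

(-71, 33, 12)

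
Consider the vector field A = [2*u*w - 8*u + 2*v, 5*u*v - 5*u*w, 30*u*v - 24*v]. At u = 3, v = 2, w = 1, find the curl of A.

(81, -54, 3)

(∇×A)₁ = ∂A₃/∂v − ∂A₂/∂w = 35*u - 24
(∇×A)₂ = ∂A₁/∂w − ∂A₃/∂u = 2*u - 30*v
(∇×A)₃ = ∂A₂/∂u − ∂A₁/∂v = 5*v - 5*w - 2
∇×A = (35*u - 24, 2*u - 30*v, 5*v - 5*w - 2)
At (3, 2, 1): (81, -54, 3).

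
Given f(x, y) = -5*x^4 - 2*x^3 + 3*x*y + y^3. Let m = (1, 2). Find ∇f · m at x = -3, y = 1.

477

∂f/∂x = -20*x^3 - 6*x^2 + 3*y
∂f/∂y = 3*x + 3*y^2
∇f at (-3, 1) = (489, -6)
∇f · m = (489)(1) + (-6)(2) = 477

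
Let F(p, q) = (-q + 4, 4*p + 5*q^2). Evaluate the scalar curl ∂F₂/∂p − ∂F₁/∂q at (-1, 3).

∂F₂/∂p = 4
∂F₁/∂q = -1
Scalar curl = 5
At (-1, 3): 5.

5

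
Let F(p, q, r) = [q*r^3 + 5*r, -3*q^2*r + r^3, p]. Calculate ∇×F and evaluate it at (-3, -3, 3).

(0, -77, -27)

(∇×F)₁ = ∂F₃/∂q − ∂F₂/∂r = 3*q^2 - 3*r^2
(∇×F)₂ = ∂F₁/∂r − ∂F₃/∂p = 3*q*r^2 + 4
(∇×F)₃ = ∂F₂/∂p − ∂F₁/∂q = -r^3
∇×F = (3*q^2 - 3*r^2, 3*q*r^2 + 4, -r^3)
At (-3, -3, 3): (0, -77, -27).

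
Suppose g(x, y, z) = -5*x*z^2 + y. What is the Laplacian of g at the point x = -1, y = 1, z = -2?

∂²g/∂x² = 0
∂²g/∂y² = 0
∂²g/∂z² = -10*x
∇²g = -10*x
At (-1, 1, -2): 10.

10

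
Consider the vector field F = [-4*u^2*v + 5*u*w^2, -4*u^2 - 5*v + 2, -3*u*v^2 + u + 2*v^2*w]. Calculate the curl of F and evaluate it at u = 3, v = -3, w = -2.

(78, -34, 12)

(∇×F)₁ = ∂F₃/∂v − ∂F₂/∂w = -6*u*v + 4*v*w
(∇×F)₂ = ∂F₁/∂w − ∂F₃/∂u = 10*u*w + 3*v^2 - 1
(∇×F)₃ = ∂F₂/∂u − ∂F₁/∂v = 4*u^2 - 8*u
∇×F = (-6*u*v + 4*v*w, 10*u*w + 3*v^2 - 1, 4*u^2 - 8*u)
At (3, -3, -2): (78, -34, 12).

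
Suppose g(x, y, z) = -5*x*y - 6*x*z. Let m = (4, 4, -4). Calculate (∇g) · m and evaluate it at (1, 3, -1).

-32

∂g/∂x = -5*y - 6*z
∂g/∂y = -5*x
∂g/∂z = -6*x
∇g at (1, 3, -1) = (-9, -5, -6)
∇g · m = (-9)(4) + (-5)(4) + (-6)(-4) = -32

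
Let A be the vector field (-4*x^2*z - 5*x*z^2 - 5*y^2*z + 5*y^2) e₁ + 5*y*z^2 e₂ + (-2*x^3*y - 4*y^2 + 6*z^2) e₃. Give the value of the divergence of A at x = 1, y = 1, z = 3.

12

∂A₁/∂x = -8*x*z - 5*z^2
∂A₂/∂y = 5*z^2
∂A₃/∂z = 12*z
∇·A = -8*x*z + 12*z
At (1, 1, 3): 12.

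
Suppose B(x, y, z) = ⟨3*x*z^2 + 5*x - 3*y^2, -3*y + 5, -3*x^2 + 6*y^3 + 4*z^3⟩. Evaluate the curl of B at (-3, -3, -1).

(∇×B)₁ = ∂B₃/∂y − ∂B₂/∂z = 18*y^2
(∇×B)₂ = ∂B₁/∂z − ∂B₃/∂x = 6*x*z + 6*x
(∇×B)₃ = ∂B₂/∂x − ∂B₁/∂y = 6*y
∇×B = (18*y^2, 6*x*z + 6*x, 6*y)
At (-3, -3, -1): (162, 0, -18).

(162, 0, -18)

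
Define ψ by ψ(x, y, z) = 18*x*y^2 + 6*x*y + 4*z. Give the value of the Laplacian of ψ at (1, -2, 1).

∂²ψ/∂x² = 0
∂²ψ/∂y² = 36*x
∂²ψ/∂z² = 0
∇²ψ = 36*x
At (1, -2, 1): 36.

36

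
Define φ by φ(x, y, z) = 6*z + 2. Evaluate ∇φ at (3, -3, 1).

∂φ/∂x = 0
∂φ/∂y = 0
∂φ/∂z = 6
∇φ = (0, 0, 6)
At (3, -3, 1): (0, 0, 6).

(0, 0, 6)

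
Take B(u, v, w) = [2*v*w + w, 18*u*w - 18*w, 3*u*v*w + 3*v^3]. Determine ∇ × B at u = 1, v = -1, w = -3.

(∇×B)₁ = ∂B₃/∂v − ∂B₂/∂w = 3*u*w - 18*u + 9*v^2 + 18
(∇×B)₂ = ∂B₁/∂w − ∂B₃/∂u = -3*v*w + 2*v + 1
(∇×B)₃ = ∂B₂/∂u − ∂B₁/∂v = 16*w
∇×B = (3*u*w - 18*u + 9*v^2 + 18, -3*v*w + 2*v + 1, 16*w)
At (1, -1, -3): (0, -10, -48).

(0, -10, -48)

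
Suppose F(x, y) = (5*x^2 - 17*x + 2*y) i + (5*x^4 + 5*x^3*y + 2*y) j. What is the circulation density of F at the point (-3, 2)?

-272

∂F₂/∂x = 20*x^3 + 15*x^2*y
∂F₁/∂y = 2
Scalar curl = 20*x^3 + 15*x^2*y - 2
At (-3, 2): -272.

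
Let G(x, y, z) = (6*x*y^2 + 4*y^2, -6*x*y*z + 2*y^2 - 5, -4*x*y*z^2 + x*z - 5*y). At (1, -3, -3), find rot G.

(∇×G)₁ = ∂G₃/∂y − ∂G₂/∂z = 6*x*y - 4*x*z^2 - 5
(∇×G)₂ = ∂G₁/∂z − ∂G₃/∂x = 4*y*z^2 - z
(∇×G)₃ = ∂G₂/∂x − ∂G₁/∂y = -12*x*y - 6*y*z - 8*y
∇×G = (6*x*y - 4*x*z^2 - 5, 4*y*z^2 - z, -12*x*y - 6*y*z - 8*y)
At (1, -3, -3): (-59, -105, 6).

(-59, -105, 6)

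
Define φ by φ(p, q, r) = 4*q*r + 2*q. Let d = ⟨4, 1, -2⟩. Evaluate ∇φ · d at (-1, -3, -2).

18

∂φ/∂p = 0
∂φ/∂q = 4*r + 2
∂φ/∂r = 4*q
∇φ at (-1, -3, -2) = (0, -6, -12)
∇φ · d = (0)(4) + (-6)(1) + (-12)(-2) = 18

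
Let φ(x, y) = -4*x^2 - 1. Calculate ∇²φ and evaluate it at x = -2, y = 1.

∂²φ/∂x² = -8
∂²φ/∂y² = 0
∇²φ = -8
At (-2, 1): -8.

-8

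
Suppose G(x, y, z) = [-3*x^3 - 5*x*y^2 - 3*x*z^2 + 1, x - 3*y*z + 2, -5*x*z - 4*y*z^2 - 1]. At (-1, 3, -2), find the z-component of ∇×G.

(∇×G)_3 = ∂G₂/∂x − ∂G₁/∂y
= 1 − (-10*x*y)
= 10*x*y + 1
At (-1, 3, -2): -29.

-29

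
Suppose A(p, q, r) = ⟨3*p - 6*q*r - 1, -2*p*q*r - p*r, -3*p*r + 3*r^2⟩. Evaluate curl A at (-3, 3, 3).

(-21, -9, -3)

(∇×A)₁ = ∂A₃/∂q − ∂A₂/∂r = 2*p*q + p
(∇×A)₂ = ∂A₁/∂r − ∂A₃/∂p = -6*q + 3*r
(∇×A)₃ = ∂A₂/∂p − ∂A₁/∂q = -2*q*r + 5*r
∇×A = (2*p*q + p, -6*q + 3*r, -2*q*r + 5*r)
At (-3, 3, 3): (-21, -9, -3).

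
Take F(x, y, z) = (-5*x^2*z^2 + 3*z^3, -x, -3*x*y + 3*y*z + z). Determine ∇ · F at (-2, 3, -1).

∂F₁/∂x = -10*x*z^2
∂F₂/∂y = 0
∂F₃/∂z = 3*y + 1
∇·F = -10*x*z^2 + 3*y + 1
At (-2, 3, -1): 30.

30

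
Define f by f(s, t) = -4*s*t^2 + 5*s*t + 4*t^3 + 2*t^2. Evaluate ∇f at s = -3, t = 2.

∂f/∂s = -4*t^2 + 5*t
∂f/∂t = -8*s*t + 5*s + 12*t^2 + 4*t
∇f = (-4*t^2 + 5*t, -8*s*t + 5*s + 12*t^2 + 4*t)
At (-3, 2): (-6, 89).

(-6, 89)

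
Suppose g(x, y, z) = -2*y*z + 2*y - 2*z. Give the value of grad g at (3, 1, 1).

∂g/∂x = 0
∂g/∂y = -2*z + 2
∂g/∂z = -2*y - 2
∇g = (0, -2*z + 2, -2*y - 2)
At (3, 1, 1): (0, 0, -4).

(0, 0, -4)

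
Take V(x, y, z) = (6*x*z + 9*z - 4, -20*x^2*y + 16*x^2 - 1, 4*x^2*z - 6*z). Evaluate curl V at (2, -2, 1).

(∇×V)₁ = ∂V₃/∂y − ∂V₂/∂z = 0
(∇×V)₂ = ∂V₁/∂z − ∂V₃/∂x = -8*x*z + 6*x + 9
(∇×V)₃ = ∂V₂/∂x − ∂V₁/∂y = -40*x*y + 32*x
∇×V = (0, -8*x*z + 6*x + 9, -40*x*y + 32*x)
At (2, -2, 1): (0, 5, 224).

(0, 5, 224)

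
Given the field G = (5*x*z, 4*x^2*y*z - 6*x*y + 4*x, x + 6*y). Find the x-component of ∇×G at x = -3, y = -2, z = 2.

78

(∇×G)_1 = ∂G₃/∂y − ∂G₂/∂z
= 6 − (4*x^2*y)
= -4*x^2*y + 6
At (-3, -2, 2): 78.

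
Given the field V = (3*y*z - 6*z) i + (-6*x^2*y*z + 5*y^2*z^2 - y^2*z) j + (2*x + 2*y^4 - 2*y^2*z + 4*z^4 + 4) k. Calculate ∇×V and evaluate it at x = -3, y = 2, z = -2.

(∇×V)₁ = ∂V₃/∂y − ∂V₂/∂z = 6*x^2*y + 8*y^3 - 10*y^2*z + y^2 - 4*y*z
(∇×V)₂ = ∂V₁/∂z − ∂V₃/∂x = 3*y - 8
(∇×V)₃ = ∂V₂/∂x − ∂V₁/∂y = -12*x*y*z - 3*z
∇×V = (6*x^2*y + 8*y^3 - 10*y^2*z + y^2 - 4*y*z, 3*y - 8, -12*x*y*z - 3*z)
At (-3, 2, -2): (272, -2, -138).

(272, -2, -138)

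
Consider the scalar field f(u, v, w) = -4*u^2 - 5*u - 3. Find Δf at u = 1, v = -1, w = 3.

∂²f/∂u² = -8
∂²f/∂v² = 0
∂²f/∂w² = 0
∇²f = -8
At (1, -1, 3): -8.

-8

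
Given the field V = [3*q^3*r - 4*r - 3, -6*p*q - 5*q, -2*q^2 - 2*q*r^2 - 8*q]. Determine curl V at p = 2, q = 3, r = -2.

(-28, 77, 144)

(∇×V)₁ = ∂V₃/∂q − ∂V₂/∂r = -4*q - 2*r^2 - 8
(∇×V)₂ = ∂V₁/∂r − ∂V₃/∂p = 3*q^3 - 4
(∇×V)₃ = ∂V₂/∂p − ∂V₁/∂q = -9*q^2*r - 6*q
∇×V = (-4*q - 2*r^2 - 8, 3*q^3 - 4, -9*q^2*r - 6*q)
At (2, 3, -2): (-28, 77, 144).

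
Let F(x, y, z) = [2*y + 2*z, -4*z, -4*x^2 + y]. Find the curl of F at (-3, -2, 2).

(∇×F)₁ = ∂F₃/∂y − ∂F₂/∂z = 5
(∇×F)₂ = ∂F₁/∂z − ∂F₃/∂x = 8*x + 2
(∇×F)₃ = ∂F₂/∂x − ∂F₁/∂y = -2
∇×F = (5, 8*x + 2, -2)
At (-3, -2, 2): (5, -22, -2).

(5, -22, -2)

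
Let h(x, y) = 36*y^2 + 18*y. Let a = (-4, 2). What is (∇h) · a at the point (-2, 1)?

180

∂h/∂x = 0
∂h/∂y = 72*y + 18
∇h at (-2, 1) = (0, 90)
∇h · a = (0)(-4) + (90)(2) = 180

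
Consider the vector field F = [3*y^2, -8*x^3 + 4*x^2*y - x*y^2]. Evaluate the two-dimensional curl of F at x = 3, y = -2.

-256

∂F₂/∂x = -24*x^2 + 8*x*y - y^2
∂F₁/∂y = 6*y
Scalar curl = -24*x^2 + 8*x*y - y^2 - 6*y
At (3, -2): -256.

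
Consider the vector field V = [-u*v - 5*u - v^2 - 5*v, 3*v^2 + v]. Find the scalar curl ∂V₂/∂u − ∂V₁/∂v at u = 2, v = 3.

13

∂V₂/∂u = 0
∂V₁/∂v = -u - 2*v - 5
Scalar curl = u + 2*v + 5
At (2, 3): 13.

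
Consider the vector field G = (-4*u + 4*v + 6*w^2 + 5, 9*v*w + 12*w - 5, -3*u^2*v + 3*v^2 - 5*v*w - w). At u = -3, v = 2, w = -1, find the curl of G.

(-40, -48, -4)

(∇×G)₁ = ∂G₃/∂v − ∂G₂/∂w = -3*u^2 - 3*v - 5*w - 12
(∇×G)₂ = ∂G₁/∂w − ∂G₃/∂u = 6*u*v + 12*w
(∇×G)₃ = ∂G₂/∂u − ∂G₁/∂v = -4
∇×G = (-3*u^2 - 3*v - 5*w - 12, 6*u*v + 12*w, -4)
At (-3, 2, -1): (-40, -48, -4).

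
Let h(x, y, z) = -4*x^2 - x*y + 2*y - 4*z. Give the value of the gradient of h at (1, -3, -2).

(-5, 1, -4)

∂h/∂x = -8*x - y
∂h/∂y = -x + 2
∂h/∂z = -4
∇h = (-8*x - y, -x + 2, -4)
At (1, -3, -2): (-5, 1, -4).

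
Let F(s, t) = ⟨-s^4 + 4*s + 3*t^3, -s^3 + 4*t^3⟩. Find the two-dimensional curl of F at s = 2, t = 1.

-21

∂F₂/∂s = -3*s^2
∂F₁/∂t = 9*t^2
Scalar curl = -3*s^2 - 9*t^2
At (2, 1): -21.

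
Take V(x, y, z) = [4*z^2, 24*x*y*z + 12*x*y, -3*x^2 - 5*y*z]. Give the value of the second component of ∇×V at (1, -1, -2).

-10

(∇×V)_2 = ∂V₁/∂z − ∂V₃/∂x
= 8*z − (-6*x)
= 6*x + 8*z
At (1, -1, -2): -10.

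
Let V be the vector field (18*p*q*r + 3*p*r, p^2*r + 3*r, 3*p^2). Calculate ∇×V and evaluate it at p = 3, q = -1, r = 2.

(-12, -63, -96)

(∇×V)₁ = ∂V₃/∂q − ∂V₂/∂r = -p^2 - 3
(∇×V)₂ = ∂V₁/∂r − ∂V₃/∂p = 18*p*q - 3*p
(∇×V)₃ = ∂V₂/∂p − ∂V₁/∂q = -16*p*r
∇×V = (-p^2 - 3, 18*p*q - 3*p, -16*p*r)
At (3, -1, 2): (-12, -63, -96).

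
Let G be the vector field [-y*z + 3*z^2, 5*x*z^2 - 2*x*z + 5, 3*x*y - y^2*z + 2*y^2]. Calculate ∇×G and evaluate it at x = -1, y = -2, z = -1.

(∇×G)₁ = ∂G₃/∂y − ∂G₂/∂z = -10*x*z + 5*x - 2*y*z + 4*y
(∇×G)₂ = ∂G₁/∂z − ∂G₃/∂x = -4*y + 6*z
(∇×G)₃ = ∂G₂/∂x − ∂G₁/∂y = 5*z^2 - z
∇×G = (-10*x*z + 5*x - 2*y*z + 4*y, -4*y + 6*z, 5*z^2 - z)
At (-1, -2, -1): (-27, 2, 6).

(-27, 2, 6)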